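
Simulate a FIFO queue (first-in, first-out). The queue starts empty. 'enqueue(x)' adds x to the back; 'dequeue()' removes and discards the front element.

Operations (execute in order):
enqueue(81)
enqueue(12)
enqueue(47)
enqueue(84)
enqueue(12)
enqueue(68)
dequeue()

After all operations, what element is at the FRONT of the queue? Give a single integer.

enqueue(81): queue = [81]
enqueue(12): queue = [81, 12]
enqueue(47): queue = [81, 12, 47]
enqueue(84): queue = [81, 12, 47, 84]
enqueue(12): queue = [81, 12, 47, 84, 12]
enqueue(68): queue = [81, 12, 47, 84, 12, 68]
dequeue(): queue = [12, 47, 84, 12, 68]

Answer: 12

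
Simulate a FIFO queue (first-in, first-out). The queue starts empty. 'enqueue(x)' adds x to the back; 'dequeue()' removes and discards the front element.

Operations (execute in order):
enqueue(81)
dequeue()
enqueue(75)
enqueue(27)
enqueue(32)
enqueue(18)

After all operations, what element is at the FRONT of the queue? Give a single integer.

Answer: 75

Derivation:
enqueue(81): queue = [81]
dequeue(): queue = []
enqueue(75): queue = [75]
enqueue(27): queue = [75, 27]
enqueue(32): queue = [75, 27, 32]
enqueue(18): queue = [75, 27, 32, 18]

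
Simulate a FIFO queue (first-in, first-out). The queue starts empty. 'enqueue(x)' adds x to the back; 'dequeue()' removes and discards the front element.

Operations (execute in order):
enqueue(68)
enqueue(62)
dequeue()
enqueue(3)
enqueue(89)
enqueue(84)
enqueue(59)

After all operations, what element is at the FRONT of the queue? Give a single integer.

enqueue(68): queue = [68]
enqueue(62): queue = [68, 62]
dequeue(): queue = [62]
enqueue(3): queue = [62, 3]
enqueue(89): queue = [62, 3, 89]
enqueue(84): queue = [62, 3, 89, 84]
enqueue(59): queue = [62, 3, 89, 84, 59]

Answer: 62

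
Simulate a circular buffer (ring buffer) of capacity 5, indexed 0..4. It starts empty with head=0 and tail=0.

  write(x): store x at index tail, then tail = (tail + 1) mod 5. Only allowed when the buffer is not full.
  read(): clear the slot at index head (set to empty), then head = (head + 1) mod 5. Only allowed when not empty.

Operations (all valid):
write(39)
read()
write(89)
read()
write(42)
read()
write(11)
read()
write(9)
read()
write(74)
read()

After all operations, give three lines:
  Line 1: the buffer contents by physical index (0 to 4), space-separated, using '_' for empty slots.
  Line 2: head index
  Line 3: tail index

Answer: _ _ _ _ _
1
1

Derivation:
write(39): buf=[39 _ _ _ _], head=0, tail=1, size=1
read(): buf=[_ _ _ _ _], head=1, tail=1, size=0
write(89): buf=[_ 89 _ _ _], head=1, tail=2, size=1
read(): buf=[_ _ _ _ _], head=2, tail=2, size=0
write(42): buf=[_ _ 42 _ _], head=2, tail=3, size=1
read(): buf=[_ _ _ _ _], head=3, tail=3, size=0
write(11): buf=[_ _ _ 11 _], head=3, tail=4, size=1
read(): buf=[_ _ _ _ _], head=4, tail=4, size=0
write(9): buf=[_ _ _ _ 9], head=4, tail=0, size=1
read(): buf=[_ _ _ _ _], head=0, tail=0, size=0
write(74): buf=[74 _ _ _ _], head=0, tail=1, size=1
read(): buf=[_ _ _ _ _], head=1, tail=1, size=0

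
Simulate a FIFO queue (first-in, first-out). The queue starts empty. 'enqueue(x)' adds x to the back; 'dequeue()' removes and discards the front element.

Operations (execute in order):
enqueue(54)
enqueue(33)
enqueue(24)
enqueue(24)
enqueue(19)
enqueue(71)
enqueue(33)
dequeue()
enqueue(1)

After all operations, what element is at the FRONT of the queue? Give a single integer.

enqueue(54): queue = [54]
enqueue(33): queue = [54, 33]
enqueue(24): queue = [54, 33, 24]
enqueue(24): queue = [54, 33, 24, 24]
enqueue(19): queue = [54, 33, 24, 24, 19]
enqueue(71): queue = [54, 33, 24, 24, 19, 71]
enqueue(33): queue = [54, 33, 24, 24, 19, 71, 33]
dequeue(): queue = [33, 24, 24, 19, 71, 33]
enqueue(1): queue = [33, 24, 24, 19, 71, 33, 1]

Answer: 33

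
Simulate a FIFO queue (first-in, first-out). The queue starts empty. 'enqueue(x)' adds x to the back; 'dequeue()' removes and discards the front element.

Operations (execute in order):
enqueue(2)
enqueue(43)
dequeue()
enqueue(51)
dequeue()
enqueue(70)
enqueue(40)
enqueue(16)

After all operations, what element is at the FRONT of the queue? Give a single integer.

Answer: 51

Derivation:
enqueue(2): queue = [2]
enqueue(43): queue = [2, 43]
dequeue(): queue = [43]
enqueue(51): queue = [43, 51]
dequeue(): queue = [51]
enqueue(70): queue = [51, 70]
enqueue(40): queue = [51, 70, 40]
enqueue(16): queue = [51, 70, 40, 16]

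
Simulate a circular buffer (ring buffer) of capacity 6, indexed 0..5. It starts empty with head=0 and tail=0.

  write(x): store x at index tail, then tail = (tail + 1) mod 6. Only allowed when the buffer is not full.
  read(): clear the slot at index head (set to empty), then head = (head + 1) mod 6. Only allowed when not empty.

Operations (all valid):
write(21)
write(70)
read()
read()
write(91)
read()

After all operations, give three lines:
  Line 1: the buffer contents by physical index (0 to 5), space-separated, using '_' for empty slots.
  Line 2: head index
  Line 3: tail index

write(21): buf=[21 _ _ _ _ _], head=0, tail=1, size=1
write(70): buf=[21 70 _ _ _ _], head=0, tail=2, size=2
read(): buf=[_ 70 _ _ _ _], head=1, tail=2, size=1
read(): buf=[_ _ _ _ _ _], head=2, tail=2, size=0
write(91): buf=[_ _ 91 _ _ _], head=2, tail=3, size=1
read(): buf=[_ _ _ _ _ _], head=3, tail=3, size=0

Answer: _ _ _ _ _ _
3
3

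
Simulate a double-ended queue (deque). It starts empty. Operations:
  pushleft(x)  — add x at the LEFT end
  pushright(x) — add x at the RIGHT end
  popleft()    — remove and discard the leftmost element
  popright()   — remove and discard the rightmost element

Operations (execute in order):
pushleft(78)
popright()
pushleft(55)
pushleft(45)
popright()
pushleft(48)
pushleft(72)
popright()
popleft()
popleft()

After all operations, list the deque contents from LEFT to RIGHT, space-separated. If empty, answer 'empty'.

pushleft(78): [78]
popright(): []
pushleft(55): [55]
pushleft(45): [45, 55]
popright(): [45]
pushleft(48): [48, 45]
pushleft(72): [72, 48, 45]
popright(): [72, 48]
popleft(): [48]
popleft(): []

Answer: empty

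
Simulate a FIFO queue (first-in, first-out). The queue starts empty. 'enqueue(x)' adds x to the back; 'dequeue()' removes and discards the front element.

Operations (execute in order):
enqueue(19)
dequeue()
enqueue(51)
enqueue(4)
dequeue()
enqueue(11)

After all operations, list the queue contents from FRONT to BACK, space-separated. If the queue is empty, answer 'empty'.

Answer: 4 11

Derivation:
enqueue(19): [19]
dequeue(): []
enqueue(51): [51]
enqueue(4): [51, 4]
dequeue(): [4]
enqueue(11): [4, 11]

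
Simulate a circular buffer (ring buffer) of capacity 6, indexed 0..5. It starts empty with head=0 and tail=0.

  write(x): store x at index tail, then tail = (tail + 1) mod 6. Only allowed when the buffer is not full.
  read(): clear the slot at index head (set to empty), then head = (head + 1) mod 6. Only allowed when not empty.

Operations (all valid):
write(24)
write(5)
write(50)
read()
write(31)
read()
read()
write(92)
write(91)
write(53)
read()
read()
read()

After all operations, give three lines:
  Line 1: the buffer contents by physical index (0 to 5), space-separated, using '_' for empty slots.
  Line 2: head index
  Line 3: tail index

write(24): buf=[24 _ _ _ _ _], head=0, tail=1, size=1
write(5): buf=[24 5 _ _ _ _], head=0, tail=2, size=2
write(50): buf=[24 5 50 _ _ _], head=0, tail=3, size=3
read(): buf=[_ 5 50 _ _ _], head=1, tail=3, size=2
write(31): buf=[_ 5 50 31 _ _], head=1, tail=4, size=3
read(): buf=[_ _ 50 31 _ _], head=2, tail=4, size=2
read(): buf=[_ _ _ 31 _ _], head=3, tail=4, size=1
write(92): buf=[_ _ _ 31 92 _], head=3, tail=5, size=2
write(91): buf=[_ _ _ 31 92 91], head=3, tail=0, size=3
write(53): buf=[53 _ _ 31 92 91], head=3, tail=1, size=4
read(): buf=[53 _ _ _ 92 91], head=4, tail=1, size=3
read(): buf=[53 _ _ _ _ 91], head=5, tail=1, size=2
read(): buf=[53 _ _ _ _ _], head=0, tail=1, size=1

Answer: 53 _ _ _ _ _
0
1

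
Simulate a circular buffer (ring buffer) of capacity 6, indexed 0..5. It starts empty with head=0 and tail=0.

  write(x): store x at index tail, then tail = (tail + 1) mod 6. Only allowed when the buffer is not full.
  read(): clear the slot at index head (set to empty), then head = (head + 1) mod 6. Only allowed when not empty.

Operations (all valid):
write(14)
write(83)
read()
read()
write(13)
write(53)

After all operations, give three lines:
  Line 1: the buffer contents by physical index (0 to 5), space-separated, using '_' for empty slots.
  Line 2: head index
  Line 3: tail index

write(14): buf=[14 _ _ _ _ _], head=0, tail=1, size=1
write(83): buf=[14 83 _ _ _ _], head=0, tail=2, size=2
read(): buf=[_ 83 _ _ _ _], head=1, tail=2, size=1
read(): buf=[_ _ _ _ _ _], head=2, tail=2, size=0
write(13): buf=[_ _ 13 _ _ _], head=2, tail=3, size=1
write(53): buf=[_ _ 13 53 _ _], head=2, tail=4, size=2

Answer: _ _ 13 53 _ _
2
4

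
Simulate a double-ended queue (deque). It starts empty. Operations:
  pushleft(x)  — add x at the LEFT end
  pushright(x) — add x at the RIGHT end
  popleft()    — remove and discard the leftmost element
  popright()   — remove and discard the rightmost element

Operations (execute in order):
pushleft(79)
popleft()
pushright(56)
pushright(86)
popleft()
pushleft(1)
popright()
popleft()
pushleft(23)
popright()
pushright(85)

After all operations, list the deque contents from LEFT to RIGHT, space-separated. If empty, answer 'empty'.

pushleft(79): [79]
popleft(): []
pushright(56): [56]
pushright(86): [56, 86]
popleft(): [86]
pushleft(1): [1, 86]
popright(): [1]
popleft(): []
pushleft(23): [23]
popright(): []
pushright(85): [85]

Answer: 85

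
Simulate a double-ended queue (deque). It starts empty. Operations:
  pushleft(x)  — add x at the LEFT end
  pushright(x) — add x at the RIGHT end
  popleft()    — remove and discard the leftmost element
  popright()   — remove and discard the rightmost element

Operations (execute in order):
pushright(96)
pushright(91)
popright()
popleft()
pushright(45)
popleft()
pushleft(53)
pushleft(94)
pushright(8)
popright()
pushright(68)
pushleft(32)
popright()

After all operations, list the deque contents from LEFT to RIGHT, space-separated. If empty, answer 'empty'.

Answer: 32 94 53

Derivation:
pushright(96): [96]
pushright(91): [96, 91]
popright(): [96]
popleft(): []
pushright(45): [45]
popleft(): []
pushleft(53): [53]
pushleft(94): [94, 53]
pushright(8): [94, 53, 8]
popright(): [94, 53]
pushright(68): [94, 53, 68]
pushleft(32): [32, 94, 53, 68]
popright(): [32, 94, 53]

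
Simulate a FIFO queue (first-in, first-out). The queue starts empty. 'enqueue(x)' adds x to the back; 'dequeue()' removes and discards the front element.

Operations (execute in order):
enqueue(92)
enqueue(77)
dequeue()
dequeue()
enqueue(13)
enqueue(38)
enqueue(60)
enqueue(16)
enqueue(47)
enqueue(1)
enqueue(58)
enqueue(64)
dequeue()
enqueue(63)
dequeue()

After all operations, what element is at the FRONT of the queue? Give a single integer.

Answer: 60

Derivation:
enqueue(92): queue = [92]
enqueue(77): queue = [92, 77]
dequeue(): queue = [77]
dequeue(): queue = []
enqueue(13): queue = [13]
enqueue(38): queue = [13, 38]
enqueue(60): queue = [13, 38, 60]
enqueue(16): queue = [13, 38, 60, 16]
enqueue(47): queue = [13, 38, 60, 16, 47]
enqueue(1): queue = [13, 38, 60, 16, 47, 1]
enqueue(58): queue = [13, 38, 60, 16, 47, 1, 58]
enqueue(64): queue = [13, 38, 60, 16, 47, 1, 58, 64]
dequeue(): queue = [38, 60, 16, 47, 1, 58, 64]
enqueue(63): queue = [38, 60, 16, 47, 1, 58, 64, 63]
dequeue(): queue = [60, 16, 47, 1, 58, 64, 63]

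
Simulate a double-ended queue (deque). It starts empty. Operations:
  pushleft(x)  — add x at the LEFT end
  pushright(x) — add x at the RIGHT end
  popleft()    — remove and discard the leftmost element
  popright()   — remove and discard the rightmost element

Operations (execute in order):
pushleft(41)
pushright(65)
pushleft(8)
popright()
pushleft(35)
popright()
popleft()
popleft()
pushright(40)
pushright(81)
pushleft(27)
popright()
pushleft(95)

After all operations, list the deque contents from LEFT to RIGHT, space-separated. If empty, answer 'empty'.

Answer: 95 27 40

Derivation:
pushleft(41): [41]
pushright(65): [41, 65]
pushleft(8): [8, 41, 65]
popright(): [8, 41]
pushleft(35): [35, 8, 41]
popright(): [35, 8]
popleft(): [8]
popleft(): []
pushright(40): [40]
pushright(81): [40, 81]
pushleft(27): [27, 40, 81]
popright(): [27, 40]
pushleft(95): [95, 27, 40]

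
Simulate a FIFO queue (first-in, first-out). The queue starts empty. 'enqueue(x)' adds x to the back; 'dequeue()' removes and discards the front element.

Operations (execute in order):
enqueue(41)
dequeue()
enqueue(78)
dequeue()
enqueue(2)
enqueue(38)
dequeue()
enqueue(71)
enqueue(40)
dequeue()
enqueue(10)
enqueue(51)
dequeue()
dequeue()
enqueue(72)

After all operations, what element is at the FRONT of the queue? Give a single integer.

Answer: 10

Derivation:
enqueue(41): queue = [41]
dequeue(): queue = []
enqueue(78): queue = [78]
dequeue(): queue = []
enqueue(2): queue = [2]
enqueue(38): queue = [2, 38]
dequeue(): queue = [38]
enqueue(71): queue = [38, 71]
enqueue(40): queue = [38, 71, 40]
dequeue(): queue = [71, 40]
enqueue(10): queue = [71, 40, 10]
enqueue(51): queue = [71, 40, 10, 51]
dequeue(): queue = [40, 10, 51]
dequeue(): queue = [10, 51]
enqueue(72): queue = [10, 51, 72]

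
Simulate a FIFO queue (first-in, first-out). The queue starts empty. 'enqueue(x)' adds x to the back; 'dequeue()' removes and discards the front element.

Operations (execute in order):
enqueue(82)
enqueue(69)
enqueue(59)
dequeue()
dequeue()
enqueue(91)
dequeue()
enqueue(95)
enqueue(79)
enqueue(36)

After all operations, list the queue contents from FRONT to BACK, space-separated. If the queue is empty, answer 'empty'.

enqueue(82): [82]
enqueue(69): [82, 69]
enqueue(59): [82, 69, 59]
dequeue(): [69, 59]
dequeue(): [59]
enqueue(91): [59, 91]
dequeue(): [91]
enqueue(95): [91, 95]
enqueue(79): [91, 95, 79]
enqueue(36): [91, 95, 79, 36]

Answer: 91 95 79 36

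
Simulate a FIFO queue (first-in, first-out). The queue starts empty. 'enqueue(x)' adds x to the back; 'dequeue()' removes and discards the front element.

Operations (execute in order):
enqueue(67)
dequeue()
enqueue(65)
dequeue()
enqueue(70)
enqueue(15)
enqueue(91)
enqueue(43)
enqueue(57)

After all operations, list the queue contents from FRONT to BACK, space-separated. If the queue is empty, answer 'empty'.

Answer: 70 15 91 43 57

Derivation:
enqueue(67): [67]
dequeue(): []
enqueue(65): [65]
dequeue(): []
enqueue(70): [70]
enqueue(15): [70, 15]
enqueue(91): [70, 15, 91]
enqueue(43): [70, 15, 91, 43]
enqueue(57): [70, 15, 91, 43, 57]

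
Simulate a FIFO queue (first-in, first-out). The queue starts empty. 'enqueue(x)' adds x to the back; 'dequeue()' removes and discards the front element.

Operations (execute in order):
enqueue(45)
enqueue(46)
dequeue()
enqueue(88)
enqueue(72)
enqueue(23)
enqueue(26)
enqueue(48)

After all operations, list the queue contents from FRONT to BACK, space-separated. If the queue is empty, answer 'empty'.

enqueue(45): [45]
enqueue(46): [45, 46]
dequeue(): [46]
enqueue(88): [46, 88]
enqueue(72): [46, 88, 72]
enqueue(23): [46, 88, 72, 23]
enqueue(26): [46, 88, 72, 23, 26]
enqueue(48): [46, 88, 72, 23, 26, 48]

Answer: 46 88 72 23 26 48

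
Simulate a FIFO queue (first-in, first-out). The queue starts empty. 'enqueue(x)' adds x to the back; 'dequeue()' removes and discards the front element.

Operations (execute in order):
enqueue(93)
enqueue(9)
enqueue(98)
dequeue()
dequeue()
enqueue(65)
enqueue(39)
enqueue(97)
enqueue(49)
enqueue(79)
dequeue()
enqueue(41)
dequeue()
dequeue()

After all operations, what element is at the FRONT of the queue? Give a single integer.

enqueue(93): queue = [93]
enqueue(9): queue = [93, 9]
enqueue(98): queue = [93, 9, 98]
dequeue(): queue = [9, 98]
dequeue(): queue = [98]
enqueue(65): queue = [98, 65]
enqueue(39): queue = [98, 65, 39]
enqueue(97): queue = [98, 65, 39, 97]
enqueue(49): queue = [98, 65, 39, 97, 49]
enqueue(79): queue = [98, 65, 39, 97, 49, 79]
dequeue(): queue = [65, 39, 97, 49, 79]
enqueue(41): queue = [65, 39, 97, 49, 79, 41]
dequeue(): queue = [39, 97, 49, 79, 41]
dequeue(): queue = [97, 49, 79, 41]

Answer: 97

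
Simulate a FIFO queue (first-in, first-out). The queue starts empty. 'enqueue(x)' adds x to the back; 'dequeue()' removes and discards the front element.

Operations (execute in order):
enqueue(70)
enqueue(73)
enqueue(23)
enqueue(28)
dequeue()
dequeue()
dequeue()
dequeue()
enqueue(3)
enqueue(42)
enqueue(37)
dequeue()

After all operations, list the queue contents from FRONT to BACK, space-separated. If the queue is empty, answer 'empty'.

enqueue(70): [70]
enqueue(73): [70, 73]
enqueue(23): [70, 73, 23]
enqueue(28): [70, 73, 23, 28]
dequeue(): [73, 23, 28]
dequeue(): [23, 28]
dequeue(): [28]
dequeue(): []
enqueue(3): [3]
enqueue(42): [3, 42]
enqueue(37): [3, 42, 37]
dequeue(): [42, 37]

Answer: 42 37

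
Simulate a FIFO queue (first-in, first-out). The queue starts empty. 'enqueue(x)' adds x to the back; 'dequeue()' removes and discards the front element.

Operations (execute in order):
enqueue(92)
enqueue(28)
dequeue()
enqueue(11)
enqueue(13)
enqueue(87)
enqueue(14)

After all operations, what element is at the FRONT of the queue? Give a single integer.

enqueue(92): queue = [92]
enqueue(28): queue = [92, 28]
dequeue(): queue = [28]
enqueue(11): queue = [28, 11]
enqueue(13): queue = [28, 11, 13]
enqueue(87): queue = [28, 11, 13, 87]
enqueue(14): queue = [28, 11, 13, 87, 14]

Answer: 28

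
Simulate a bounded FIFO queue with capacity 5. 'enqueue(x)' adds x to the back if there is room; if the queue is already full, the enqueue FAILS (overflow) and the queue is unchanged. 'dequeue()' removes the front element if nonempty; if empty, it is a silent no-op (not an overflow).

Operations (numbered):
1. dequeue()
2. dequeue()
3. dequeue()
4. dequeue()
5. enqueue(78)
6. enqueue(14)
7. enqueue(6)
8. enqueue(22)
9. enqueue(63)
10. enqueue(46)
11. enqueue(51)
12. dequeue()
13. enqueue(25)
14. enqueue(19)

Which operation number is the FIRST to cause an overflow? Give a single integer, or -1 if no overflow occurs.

Answer: 10

Derivation:
1. dequeue(): empty, no-op, size=0
2. dequeue(): empty, no-op, size=0
3. dequeue(): empty, no-op, size=0
4. dequeue(): empty, no-op, size=0
5. enqueue(78): size=1
6. enqueue(14): size=2
7. enqueue(6): size=3
8. enqueue(22): size=4
9. enqueue(63): size=5
10. enqueue(46): size=5=cap → OVERFLOW (fail)
11. enqueue(51): size=5=cap → OVERFLOW (fail)
12. dequeue(): size=4
13. enqueue(25): size=5
14. enqueue(19): size=5=cap → OVERFLOW (fail)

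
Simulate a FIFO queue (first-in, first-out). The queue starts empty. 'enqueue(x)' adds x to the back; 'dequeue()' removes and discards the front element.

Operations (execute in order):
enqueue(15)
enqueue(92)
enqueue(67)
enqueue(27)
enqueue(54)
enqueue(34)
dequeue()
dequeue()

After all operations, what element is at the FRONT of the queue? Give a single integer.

Answer: 67

Derivation:
enqueue(15): queue = [15]
enqueue(92): queue = [15, 92]
enqueue(67): queue = [15, 92, 67]
enqueue(27): queue = [15, 92, 67, 27]
enqueue(54): queue = [15, 92, 67, 27, 54]
enqueue(34): queue = [15, 92, 67, 27, 54, 34]
dequeue(): queue = [92, 67, 27, 54, 34]
dequeue(): queue = [67, 27, 54, 34]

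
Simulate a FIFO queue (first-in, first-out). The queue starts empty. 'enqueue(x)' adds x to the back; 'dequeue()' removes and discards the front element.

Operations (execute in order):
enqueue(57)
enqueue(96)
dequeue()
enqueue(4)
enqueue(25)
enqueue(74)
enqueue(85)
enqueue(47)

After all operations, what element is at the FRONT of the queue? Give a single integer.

enqueue(57): queue = [57]
enqueue(96): queue = [57, 96]
dequeue(): queue = [96]
enqueue(4): queue = [96, 4]
enqueue(25): queue = [96, 4, 25]
enqueue(74): queue = [96, 4, 25, 74]
enqueue(85): queue = [96, 4, 25, 74, 85]
enqueue(47): queue = [96, 4, 25, 74, 85, 47]

Answer: 96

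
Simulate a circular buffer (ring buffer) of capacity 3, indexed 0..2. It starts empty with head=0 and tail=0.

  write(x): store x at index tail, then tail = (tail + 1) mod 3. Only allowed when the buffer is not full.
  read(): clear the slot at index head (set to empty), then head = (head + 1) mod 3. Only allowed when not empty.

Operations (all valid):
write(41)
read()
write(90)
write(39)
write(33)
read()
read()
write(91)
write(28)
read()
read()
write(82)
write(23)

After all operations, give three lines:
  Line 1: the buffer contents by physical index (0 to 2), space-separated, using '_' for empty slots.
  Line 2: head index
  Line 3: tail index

write(41): buf=[41 _ _], head=0, tail=1, size=1
read(): buf=[_ _ _], head=1, tail=1, size=0
write(90): buf=[_ 90 _], head=1, tail=2, size=1
write(39): buf=[_ 90 39], head=1, tail=0, size=2
write(33): buf=[33 90 39], head=1, tail=1, size=3
read(): buf=[33 _ 39], head=2, tail=1, size=2
read(): buf=[33 _ _], head=0, tail=1, size=1
write(91): buf=[33 91 _], head=0, tail=2, size=2
write(28): buf=[33 91 28], head=0, tail=0, size=3
read(): buf=[_ 91 28], head=1, tail=0, size=2
read(): buf=[_ _ 28], head=2, tail=0, size=1
write(82): buf=[82 _ 28], head=2, tail=1, size=2
write(23): buf=[82 23 28], head=2, tail=2, size=3

Answer: 82 23 28
2
2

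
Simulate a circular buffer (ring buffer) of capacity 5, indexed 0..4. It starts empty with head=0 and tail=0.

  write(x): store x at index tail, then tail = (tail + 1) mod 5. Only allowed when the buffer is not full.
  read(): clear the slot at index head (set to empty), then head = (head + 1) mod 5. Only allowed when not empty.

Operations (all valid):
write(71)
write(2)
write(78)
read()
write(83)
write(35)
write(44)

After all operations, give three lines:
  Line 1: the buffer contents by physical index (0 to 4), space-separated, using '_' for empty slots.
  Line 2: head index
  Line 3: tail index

Answer: 44 2 78 83 35
1
1

Derivation:
write(71): buf=[71 _ _ _ _], head=0, tail=1, size=1
write(2): buf=[71 2 _ _ _], head=0, tail=2, size=2
write(78): buf=[71 2 78 _ _], head=0, tail=3, size=3
read(): buf=[_ 2 78 _ _], head=1, tail=3, size=2
write(83): buf=[_ 2 78 83 _], head=1, tail=4, size=3
write(35): buf=[_ 2 78 83 35], head=1, tail=0, size=4
write(44): buf=[44 2 78 83 35], head=1, tail=1, size=5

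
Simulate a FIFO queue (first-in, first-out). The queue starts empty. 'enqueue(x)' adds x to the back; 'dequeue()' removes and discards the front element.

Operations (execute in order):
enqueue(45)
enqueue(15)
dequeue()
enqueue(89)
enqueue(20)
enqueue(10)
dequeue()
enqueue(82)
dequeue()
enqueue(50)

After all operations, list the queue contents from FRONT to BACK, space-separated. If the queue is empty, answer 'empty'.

enqueue(45): [45]
enqueue(15): [45, 15]
dequeue(): [15]
enqueue(89): [15, 89]
enqueue(20): [15, 89, 20]
enqueue(10): [15, 89, 20, 10]
dequeue(): [89, 20, 10]
enqueue(82): [89, 20, 10, 82]
dequeue(): [20, 10, 82]
enqueue(50): [20, 10, 82, 50]

Answer: 20 10 82 50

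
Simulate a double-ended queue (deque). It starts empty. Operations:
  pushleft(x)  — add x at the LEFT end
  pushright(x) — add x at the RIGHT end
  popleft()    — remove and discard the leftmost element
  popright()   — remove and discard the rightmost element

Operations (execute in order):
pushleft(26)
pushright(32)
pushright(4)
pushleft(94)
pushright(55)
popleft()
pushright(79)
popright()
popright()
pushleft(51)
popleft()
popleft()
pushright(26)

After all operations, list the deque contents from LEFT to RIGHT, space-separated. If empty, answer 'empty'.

pushleft(26): [26]
pushright(32): [26, 32]
pushright(4): [26, 32, 4]
pushleft(94): [94, 26, 32, 4]
pushright(55): [94, 26, 32, 4, 55]
popleft(): [26, 32, 4, 55]
pushright(79): [26, 32, 4, 55, 79]
popright(): [26, 32, 4, 55]
popright(): [26, 32, 4]
pushleft(51): [51, 26, 32, 4]
popleft(): [26, 32, 4]
popleft(): [32, 4]
pushright(26): [32, 4, 26]

Answer: 32 4 26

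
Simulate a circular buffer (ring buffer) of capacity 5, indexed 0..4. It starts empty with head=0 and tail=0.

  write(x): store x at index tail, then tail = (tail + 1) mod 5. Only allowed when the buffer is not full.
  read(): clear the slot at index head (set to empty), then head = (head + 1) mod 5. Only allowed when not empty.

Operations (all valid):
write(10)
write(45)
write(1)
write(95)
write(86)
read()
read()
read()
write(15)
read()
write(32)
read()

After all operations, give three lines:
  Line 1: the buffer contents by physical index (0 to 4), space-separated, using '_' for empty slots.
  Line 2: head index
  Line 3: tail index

write(10): buf=[10 _ _ _ _], head=0, tail=1, size=1
write(45): buf=[10 45 _ _ _], head=0, tail=2, size=2
write(1): buf=[10 45 1 _ _], head=0, tail=3, size=3
write(95): buf=[10 45 1 95 _], head=0, tail=4, size=4
write(86): buf=[10 45 1 95 86], head=0, tail=0, size=5
read(): buf=[_ 45 1 95 86], head=1, tail=0, size=4
read(): buf=[_ _ 1 95 86], head=2, tail=0, size=3
read(): buf=[_ _ _ 95 86], head=3, tail=0, size=2
write(15): buf=[15 _ _ 95 86], head=3, tail=1, size=3
read(): buf=[15 _ _ _ 86], head=4, tail=1, size=2
write(32): buf=[15 32 _ _ 86], head=4, tail=2, size=3
read(): buf=[15 32 _ _ _], head=0, tail=2, size=2

Answer: 15 32 _ _ _
0
2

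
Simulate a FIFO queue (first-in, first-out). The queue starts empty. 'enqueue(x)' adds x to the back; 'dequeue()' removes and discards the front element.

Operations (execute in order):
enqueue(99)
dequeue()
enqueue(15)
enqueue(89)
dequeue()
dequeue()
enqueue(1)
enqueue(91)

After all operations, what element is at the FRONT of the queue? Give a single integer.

enqueue(99): queue = [99]
dequeue(): queue = []
enqueue(15): queue = [15]
enqueue(89): queue = [15, 89]
dequeue(): queue = [89]
dequeue(): queue = []
enqueue(1): queue = [1]
enqueue(91): queue = [1, 91]

Answer: 1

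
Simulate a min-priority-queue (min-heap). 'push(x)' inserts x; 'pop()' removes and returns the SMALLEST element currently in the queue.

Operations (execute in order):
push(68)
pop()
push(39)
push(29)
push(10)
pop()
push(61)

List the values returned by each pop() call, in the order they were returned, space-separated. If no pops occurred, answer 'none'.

Answer: 68 10

Derivation:
push(68): heap contents = [68]
pop() → 68: heap contents = []
push(39): heap contents = [39]
push(29): heap contents = [29, 39]
push(10): heap contents = [10, 29, 39]
pop() → 10: heap contents = [29, 39]
push(61): heap contents = [29, 39, 61]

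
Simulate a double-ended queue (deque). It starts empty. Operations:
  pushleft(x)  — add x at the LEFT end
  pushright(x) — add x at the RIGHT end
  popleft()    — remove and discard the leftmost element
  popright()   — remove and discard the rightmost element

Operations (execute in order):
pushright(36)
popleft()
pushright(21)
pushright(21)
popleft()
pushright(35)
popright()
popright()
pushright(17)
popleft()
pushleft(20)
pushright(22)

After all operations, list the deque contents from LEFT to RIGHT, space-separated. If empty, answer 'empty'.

pushright(36): [36]
popleft(): []
pushright(21): [21]
pushright(21): [21, 21]
popleft(): [21]
pushright(35): [21, 35]
popright(): [21]
popright(): []
pushright(17): [17]
popleft(): []
pushleft(20): [20]
pushright(22): [20, 22]

Answer: 20 22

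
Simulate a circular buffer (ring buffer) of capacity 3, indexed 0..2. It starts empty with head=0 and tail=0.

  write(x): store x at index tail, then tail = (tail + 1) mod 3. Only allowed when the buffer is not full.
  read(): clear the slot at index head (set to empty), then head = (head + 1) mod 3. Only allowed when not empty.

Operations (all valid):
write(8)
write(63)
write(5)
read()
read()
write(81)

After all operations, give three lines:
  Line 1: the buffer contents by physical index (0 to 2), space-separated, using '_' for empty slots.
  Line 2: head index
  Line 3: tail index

write(8): buf=[8 _ _], head=0, tail=1, size=1
write(63): buf=[8 63 _], head=0, tail=2, size=2
write(5): buf=[8 63 5], head=0, tail=0, size=3
read(): buf=[_ 63 5], head=1, tail=0, size=2
read(): buf=[_ _ 5], head=2, tail=0, size=1
write(81): buf=[81 _ 5], head=2, tail=1, size=2

Answer: 81 _ 5
2
1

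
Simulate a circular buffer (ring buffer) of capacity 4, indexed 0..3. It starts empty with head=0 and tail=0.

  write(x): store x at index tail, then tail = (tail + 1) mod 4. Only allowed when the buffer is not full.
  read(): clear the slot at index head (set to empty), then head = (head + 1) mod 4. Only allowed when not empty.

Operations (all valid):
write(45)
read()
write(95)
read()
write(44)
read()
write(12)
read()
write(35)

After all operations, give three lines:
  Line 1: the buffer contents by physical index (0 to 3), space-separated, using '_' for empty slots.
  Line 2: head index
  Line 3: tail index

write(45): buf=[45 _ _ _], head=0, tail=1, size=1
read(): buf=[_ _ _ _], head=1, tail=1, size=0
write(95): buf=[_ 95 _ _], head=1, tail=2, size=1
read(): buf=[_ _ _ _], head=2, tail=2, size=0
write(44): buf=[_ _ 44 _], head=2, tail=3, size=1
read(): buf=[_ _ _ _], head=3, tail=3, size=0
write(12): buf=[_ _ _ 12], head=3, tail=0, size=1
read(): buf=[_ _ _ _], head=0, tail=0, size=0
write(35): buf=[35 _ _ _], head=0, tail=1, size=1

Answer: 35 _ _ _
0
1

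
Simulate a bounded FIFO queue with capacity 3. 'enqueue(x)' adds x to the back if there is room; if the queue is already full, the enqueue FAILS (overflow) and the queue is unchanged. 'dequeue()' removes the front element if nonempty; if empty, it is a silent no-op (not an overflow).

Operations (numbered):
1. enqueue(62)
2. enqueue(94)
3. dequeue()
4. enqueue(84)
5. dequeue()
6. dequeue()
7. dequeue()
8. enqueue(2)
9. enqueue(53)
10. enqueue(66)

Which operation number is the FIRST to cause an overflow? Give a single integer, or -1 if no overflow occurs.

Answer: -1

Derivation:
1. enqueue(62): size=1
2. enqueue(94): size=2
3. dequeue(): size=1
4. enqueue(84): size=2
5. dequeue(): size=1
6. dequeue(): size=0
7. dequeue(): empty, no-op, size=0
8. enqueue(2): size=1
9. enqueue(53): size=2
10. enqueue(66): size=3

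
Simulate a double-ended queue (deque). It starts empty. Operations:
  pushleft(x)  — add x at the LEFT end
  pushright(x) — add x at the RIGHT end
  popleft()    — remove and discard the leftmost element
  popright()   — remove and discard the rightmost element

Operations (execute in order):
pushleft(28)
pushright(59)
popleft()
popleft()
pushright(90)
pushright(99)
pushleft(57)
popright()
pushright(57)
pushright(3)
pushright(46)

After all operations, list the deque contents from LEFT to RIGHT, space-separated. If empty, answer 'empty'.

pushleft(28): [28]
pushright(59): [28, 59]
popleft(): [59]
popleft(): []
pushright(90): [90]
pushright(99): [90, 99]
pushleft(57): [57, 90, 99]
popright(): [57, 90]
pushright(57): [57, 90, 57]
pushright(3): [57, 90, 57, 3]
pushright(46): [57, 90, 57, 3, 46]

Answer: 57 90 57 3 46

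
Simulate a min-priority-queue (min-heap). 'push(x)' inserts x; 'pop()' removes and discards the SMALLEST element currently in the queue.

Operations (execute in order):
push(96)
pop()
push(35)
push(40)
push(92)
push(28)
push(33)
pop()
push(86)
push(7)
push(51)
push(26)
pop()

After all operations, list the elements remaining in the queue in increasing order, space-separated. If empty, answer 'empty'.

push(96): heap contents = [96]
pop() → 96: heap contents = []
push(35): heap contents = [35]
push(40): heap contents = [35, 40]
push(92): heap contents = [35, 40, 92]
push(28): heap contents = [28, 35, 40, 92]
push(33): heap contents = [28, 33, 35, 40, 92]
pop() → 28: heap contents = [33, 35, 40, 92]
push(86): heap contents = [33, 35, 40, 86, 92]
push(7): heap contents = [7, 33, 35, 40, 86, 92]
push(51): heap contents = [7, 33, 35, 40, 51, 86, 92]
push(26): heap contents = [7, 26, 33, 35, 40, 51, 86, 92]
pop() → 7: heap contents = [26, 33, 35, 40, 51, 86, 92]

Answer: 26 33 35 40 51 86 92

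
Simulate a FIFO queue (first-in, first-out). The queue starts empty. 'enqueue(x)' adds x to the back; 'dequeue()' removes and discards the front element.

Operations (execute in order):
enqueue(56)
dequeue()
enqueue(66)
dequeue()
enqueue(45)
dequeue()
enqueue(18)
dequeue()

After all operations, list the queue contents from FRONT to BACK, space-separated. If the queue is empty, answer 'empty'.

enqueue(56): [56]
dequeue(): []
enqueue(66): [66]
dequeue(): []
enqueue(45): [45]
dequeue(): []
enqueue(18): [18]
dequeue(): []

Answer: empty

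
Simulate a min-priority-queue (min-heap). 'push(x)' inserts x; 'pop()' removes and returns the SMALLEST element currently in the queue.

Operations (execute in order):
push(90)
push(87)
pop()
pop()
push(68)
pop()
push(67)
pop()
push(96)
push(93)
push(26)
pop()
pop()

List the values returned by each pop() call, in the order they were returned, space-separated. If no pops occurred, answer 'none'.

Answer: 87 90 68 67 26 93

Derivation:
push(90): heap contents = [90]
push(87): heap contents = [87, 90]
pop() → 87: heap contents = [90]
pop() → 90: heap contents = []
push(68): heap contents = [68]
pop() → 68: heap contents = []
push(67): heap contents = [67]
pop() → 67: heap contents = []
push(96): heap contents = [96]
push(93): heap contents = [93, 96]
push(26): heap contents = [26, 93, 96]
pop() → 26: heap contents = [93, 96]
pop() → 93: heap contents = [96]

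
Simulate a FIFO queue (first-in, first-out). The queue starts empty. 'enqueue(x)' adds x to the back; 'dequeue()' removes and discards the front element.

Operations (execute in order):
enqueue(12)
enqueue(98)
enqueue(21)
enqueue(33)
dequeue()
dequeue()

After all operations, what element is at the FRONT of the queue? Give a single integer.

enqueue(12): queue = [12]
enqueue(98): queue = [12, 98]
enqueue(21): queue = [12, 98, 21]
enqueue(33): queue = [12, 98, 21, 33]
dequeue(): queue = [98, 21, 33]
dequeue(): queue = [21, 33]

Answer: 21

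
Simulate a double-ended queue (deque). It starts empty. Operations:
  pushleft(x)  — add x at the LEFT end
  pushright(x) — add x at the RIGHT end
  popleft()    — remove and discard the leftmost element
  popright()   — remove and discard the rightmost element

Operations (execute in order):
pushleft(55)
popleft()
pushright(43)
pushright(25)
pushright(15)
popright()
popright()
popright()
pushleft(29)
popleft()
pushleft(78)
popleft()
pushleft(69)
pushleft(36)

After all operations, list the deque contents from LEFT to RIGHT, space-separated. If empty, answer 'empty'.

pushleft(55): [55]
popleft(): []
pushright(43): [43]
pushright(25): [43, 25]
pushright(15): [43, 25, 15]
popright(): [43, 25]
popright(): [43]
popright(): []
pushleft(29): [29]
popleft(): []
pushleft(78): [78]
popleft(): []
pushleft(69): [69]
pushleft(36): [36, 69]

Answer: 36 69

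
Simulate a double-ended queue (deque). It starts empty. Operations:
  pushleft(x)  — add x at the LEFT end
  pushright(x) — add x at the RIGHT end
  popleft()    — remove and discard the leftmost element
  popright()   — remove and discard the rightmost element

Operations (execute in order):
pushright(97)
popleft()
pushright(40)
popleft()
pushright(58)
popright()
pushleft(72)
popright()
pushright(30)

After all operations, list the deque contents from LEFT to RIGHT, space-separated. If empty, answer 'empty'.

Answer: 30

Derivation:
pushright(97): [97]
popleft(): []
pushright(40): [40]
popleft(): []
pushright(58): [58]
popright(): []
pushleft(72): [72]
popright(): []
pushright(30): [30]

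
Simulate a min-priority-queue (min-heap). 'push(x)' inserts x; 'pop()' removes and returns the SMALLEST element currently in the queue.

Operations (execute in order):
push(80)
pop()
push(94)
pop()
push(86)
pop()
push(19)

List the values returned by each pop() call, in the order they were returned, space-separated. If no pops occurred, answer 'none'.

Answer: 80 94 86

Derivation:
push(80): heap contents = [80]
pop() → 80: heap contents = []
push(94): heap contents = [94]
pop() → 94: heap contents = []
push(86): heap contents = [86]
pop() → 86: heap contents = []
push(19): heap contents = [19]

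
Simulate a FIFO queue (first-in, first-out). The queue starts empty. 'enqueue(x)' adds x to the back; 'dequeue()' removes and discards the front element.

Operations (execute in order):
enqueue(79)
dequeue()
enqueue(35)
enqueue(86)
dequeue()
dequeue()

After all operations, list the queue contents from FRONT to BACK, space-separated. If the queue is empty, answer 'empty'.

Answer: empty

Derivation:
enqueue(79): [79]
dequeue(): []
enqueue(35): [35]
enqueue(86): [35, 86]
dequeue(): [86]
dequeue(): []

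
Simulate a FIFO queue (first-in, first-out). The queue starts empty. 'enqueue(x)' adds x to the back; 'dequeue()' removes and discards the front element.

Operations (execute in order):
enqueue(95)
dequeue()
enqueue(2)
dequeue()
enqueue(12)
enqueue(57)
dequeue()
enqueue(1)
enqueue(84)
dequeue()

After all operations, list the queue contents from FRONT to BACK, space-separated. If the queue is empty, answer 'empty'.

enqueue(95): [95]
dequeue(): []
enqueue(2): [2]
dequeue(): []
enqueue(12): [12]
enqueue(57): [12, 57]
dequeue(): [57]
enqueue(1): [57, 1]
enqueue(84): [57, 1, 84]
dequeue(): [1, 84]

Answer: 1 84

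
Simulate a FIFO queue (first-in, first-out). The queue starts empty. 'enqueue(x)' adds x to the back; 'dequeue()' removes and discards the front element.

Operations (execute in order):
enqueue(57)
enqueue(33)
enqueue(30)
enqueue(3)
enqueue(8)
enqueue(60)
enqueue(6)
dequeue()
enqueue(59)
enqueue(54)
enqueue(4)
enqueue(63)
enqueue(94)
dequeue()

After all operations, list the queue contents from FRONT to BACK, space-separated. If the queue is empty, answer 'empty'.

Answer: 30 3 8 60 6 59 54 4 63 94

Derivation:
enqueue(57): [57]
enqueue(33): [57, 33]
enqueue(30): [57, 33, 30]
enqueue(3): [57, 33, 30, 3]
enqueue(8): [57, 33, 30, 3, 8]
enqueue(60): [57, 33, 30, 3, 8, 60]
enqueue(6): [57, 33, 30, 3, 8, 60, 6]
dequeue(): [33, 30, 3, 8, 60, 6]
enqueue(59): [33, 30, 3, 8, 60, 6, 59]
enqueue(54): [33, 30, 3, 8, 60, 6, 59, 54]
enqueue(4): [33, 30, 3, 8, 60, 6, 59, 54, 4]
enqueue(63): [33, 30, 3, 8, 60, 6, 59, 54, 4, 63]
enqueue(94): [33, 30, 3, 8, 60, 6, 59, 54, 4, 63, 94]
dequeue(): [30, 3, 8, 60, 6, 59, 54, 4, 63, 94]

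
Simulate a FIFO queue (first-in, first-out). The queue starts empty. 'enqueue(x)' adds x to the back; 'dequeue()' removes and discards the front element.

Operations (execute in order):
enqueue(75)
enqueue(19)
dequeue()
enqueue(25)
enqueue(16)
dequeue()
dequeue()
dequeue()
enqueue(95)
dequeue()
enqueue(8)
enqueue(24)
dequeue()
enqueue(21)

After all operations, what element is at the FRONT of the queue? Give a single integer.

enqueue(75): queue = [75]
enqueue(19): queue = [75, 19]
dequeue(): queue = [19]
enqueue(25): queue = [19, 25]
enqueue(16): queue = [19, 25, 16]
dequeue(): queue = [25, 16]
dequeue(): queue = [16]
dequeue(): queue = []
enqueue(95): queue = [95]
dequeue(): queue = []
enqueue(8): queue = [8]
enqueue(24): queue = [8, 24]
dequeue(): queue = [24]
enqueue(21): queue = [24, 21]

Answer: 24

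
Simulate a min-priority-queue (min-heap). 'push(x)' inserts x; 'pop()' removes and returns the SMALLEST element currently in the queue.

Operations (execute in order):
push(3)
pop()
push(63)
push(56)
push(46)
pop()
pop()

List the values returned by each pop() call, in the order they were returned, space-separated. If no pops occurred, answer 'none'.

push(3): heap contents = [3]
pop() → 3: heap contents = []
push(63): heap contents = [63]
push(56): heap contents = [56, 63]
push(46): heap contents = [46, 56, 63]
pop() → 46: heap contents = [56, 63]
pop() → 56: heap contents = [63]

Answer: 3 46 56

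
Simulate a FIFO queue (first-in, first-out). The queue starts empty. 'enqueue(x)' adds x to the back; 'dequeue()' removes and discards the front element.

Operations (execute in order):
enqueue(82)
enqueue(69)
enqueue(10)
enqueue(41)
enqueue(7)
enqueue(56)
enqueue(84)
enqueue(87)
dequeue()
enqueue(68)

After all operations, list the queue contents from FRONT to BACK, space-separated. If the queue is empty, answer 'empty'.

Answer: 69 10 41 7 56 84 87 68

Derivation:
enqueue(82): [82]
enqueue(69): [82, 69]
enqueue(10): [82, 69, 10]
enqueue(41): [82, 69, 10, 41]
enqueue(7): [82, 69, 10, 41, 7]
enqueue(56): [82, 69, 10, 41, 7, 56]
enqueue(84): [82, 69, 10, 41, 7, 56, 84]
enqueue(87): [82, 69, 10, 41, 7, 56, 84, 87]
dequeue(): [69, 10, 41, 7, 56, 84, 87]
enqueue(68): [69, 10, 41, 7, 56, 84, 87, 68]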